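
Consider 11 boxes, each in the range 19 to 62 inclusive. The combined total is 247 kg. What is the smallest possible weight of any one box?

To make one box as small as possible, make the other 10 as large as possible.
The other 10 can take up 10 × 62 = 620 ≥ 247 − 19, so one box can sit at its floor of 19.
Achievable: one at 19 and the other 10 totalling 228, which fits since 10 × 19 ≤ 228 ≤ 10 × 62.

19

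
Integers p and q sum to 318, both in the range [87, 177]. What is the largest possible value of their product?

25281

pq = p(318 − p) is maximized when p is as near 318/2 as the bounds allow.
Taking p = 159 and q = 159 (both in [87, 177]) gives pq = 25281.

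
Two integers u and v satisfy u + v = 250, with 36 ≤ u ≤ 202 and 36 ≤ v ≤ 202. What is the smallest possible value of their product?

For a fixed sum, uv is smallest when u and v are as far apart as possible.
The extreme feasible split is u = 48, v = 202, giving uv = 9696.

9696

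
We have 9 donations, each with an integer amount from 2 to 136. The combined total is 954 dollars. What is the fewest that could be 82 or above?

If only k of them are at least 82, the other 9 − k are at most 81, so the total is at most k·136 + (9 − k)·81.
This must reach 954, so k·136 + (9 − k)·81 ≥ 954, giving k ≥ 5.
Exactly 5 works: 5 values at 136 and 4 at 81 total 1004; lower one of the high values by 50 (still ≥ 82) to hit 954.

5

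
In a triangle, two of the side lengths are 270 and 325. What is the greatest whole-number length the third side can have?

The third side must be less than 270 + 325 = 595.
The largest integer below 595 is 594.

594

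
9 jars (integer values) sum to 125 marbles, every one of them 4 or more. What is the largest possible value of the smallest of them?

If every one of the 9 were at least 14, the total would be at least 9 × 14 = 126 > 125.
Achievable: 1 of them at 13 and 8 at 14 total 125.

13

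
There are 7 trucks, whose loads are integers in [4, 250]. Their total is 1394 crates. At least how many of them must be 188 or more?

Each value short of 188 is at most 187, costing at least 250 − 187 = 63 against the maximum total of 1750.
We can afford to lose at most 1750 − 1394 = 356, so at most ⌊356/63⌋ = 5 fall short, and at least 2 are ≥ 188.
Exactly 2 works: 2 values at 250 and 5 at 187 total 1435; lower one of the high values by 41 (still ≥ 188) to hit 1394.

2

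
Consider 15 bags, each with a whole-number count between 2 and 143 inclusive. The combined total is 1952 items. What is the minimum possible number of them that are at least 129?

3

Each value short of 129 is at most 128, costing at least 143 − 128 = 15 against the maximum total of 2145.
We can afford to lose at most 2145 − 1952 = 193, so at most ⌊193/15⌋ = 12 fall short, and at least 3 are ≥ 129.
Exactly 3 works: 3 values at 143 and 12 at 128 total 1965; lower one of the high values by 13 (still ≥ 129) to hit 1952.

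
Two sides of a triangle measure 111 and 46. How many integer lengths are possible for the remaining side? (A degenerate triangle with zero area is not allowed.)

The triangle inequality gives |111 − 46| < c < 111 + 46, i.e. 65 < c < 157.
So c can be any integer from 66 to 156: 91 values.

91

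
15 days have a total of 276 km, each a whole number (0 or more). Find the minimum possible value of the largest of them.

19

Some value must be at least ⌈276/15⌉ = 19, since 15 × 18 = 270 < 276.
Equality holds with 6 values of 19 and 9 values of 18.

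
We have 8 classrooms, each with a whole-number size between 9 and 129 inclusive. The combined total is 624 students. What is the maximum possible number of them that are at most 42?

4

Each value at 42 or below falls at least 129 − 42 = 87 short of the ceiling 129.
The ceiling total is 8 × 129 = 1032, and we need 624, so at most ⌊(1032 − 624)/87⌋ = 4 can be that low.
k = 4 is achieved by 4 values at 42 and 4 at 129, total 684; lower one of the 129's by 60 (still > 42) to reach 624.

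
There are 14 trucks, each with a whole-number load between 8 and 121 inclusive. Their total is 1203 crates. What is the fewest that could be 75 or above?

Each value short of 75 is at most 74, costing at least 121 − 74 = 47 against the maximum total of 1694.
We can afford to lose at most 1694 − 1203 = 491, so at most ⌊491/47⌋ = 10 fall short, and at least 4 are ≥ 75.
Exactly 4 works: 4 values at 121 and 10 at 74 total 1224; lower one of the high values by 21 (still ≥ 75) to hit 1203.

4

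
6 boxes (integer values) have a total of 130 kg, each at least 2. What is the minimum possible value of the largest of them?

The average is 130/6 > 21, so not all 6 can be 21 or less; the largest is ≥ 22.
Equality holds with 4 values of 22 and 2 values of 21.

22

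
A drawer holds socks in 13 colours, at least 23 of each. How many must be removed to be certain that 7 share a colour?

79

In the worst case you draw 6 of each of the 13 colours: 13 × 6 = 78.
One more forces 7 of some colour, so 78 + 1 = 79.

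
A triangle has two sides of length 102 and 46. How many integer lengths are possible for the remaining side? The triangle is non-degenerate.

The triangle inequality gives |102 − 46| < c < 102 + 46, i.e. 56 < c < 148.
So c can be any integer from 57 to 147: 91 values.

91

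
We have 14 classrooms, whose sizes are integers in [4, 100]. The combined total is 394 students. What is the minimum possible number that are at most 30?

2

Each value above 30 is at least 31, contributing at least 31 − 4 = 27 above the floor 4.
The sum exceeds the floor total 56 by 338, so at most ⌊338/27⌋ = 12 exceed 30, and at least 2 are ≤ 30.
Exactly 2 works: 2 values at 4 and 12 at 31 total 380; raise one of the low values by 14 (still ≤ 30) to hit 394.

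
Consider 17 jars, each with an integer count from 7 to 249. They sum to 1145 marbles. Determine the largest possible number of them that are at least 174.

6

With k values at 174 or above and the rest at least 7, the sum is at least 119 + 167k.
Since the sum is 1145, we need 167k ≤ 1026, i.e. k ≤ 6.
k = 6 is achieved by 6 values at 174 and 11 at 7, total 1121; add 24 to one value (staying below 174) to reach 1145.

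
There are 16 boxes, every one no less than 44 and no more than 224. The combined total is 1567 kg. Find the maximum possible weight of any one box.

To make one box as large as possible, make the other 15 as small as possible.
The other 15 contribute at least 15 × 44 = 660, leaving at most 1567 − 660 = 907.
But each box is capped at 224, so the maximum is 224.
Achievable: one at 224 and the other 15 totalling 1343, which fits since 15 × 44 ≤ 1343 ≤ 15 × 224.

224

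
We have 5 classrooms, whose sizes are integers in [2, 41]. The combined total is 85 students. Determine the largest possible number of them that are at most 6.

3

Suppose k of them are at most 6. Those contribute at most 6 each and the rest at most 41 each.
So the total is at most 6k + 41(5 − k) = 205 − 35k. This must still be ≥ 85, so k ≤ 3.
k = 3 is achieved by 3 values at 6 and 2 at 41, total 100; lower one of the 41's by 15 (still > 6) to reach 85.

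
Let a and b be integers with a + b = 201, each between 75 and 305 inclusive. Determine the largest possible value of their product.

For a fixed sum, the product ab is largest when a and b are as close as possible.
Taking a = 100 and b = 101 (both in [75, 305]) gives ab = 10100.

10100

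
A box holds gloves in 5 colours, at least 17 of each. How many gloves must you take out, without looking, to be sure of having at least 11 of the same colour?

51

In the worst case you draw 10 of each of the 5 colours: 5 × 10 = 50.
One more forces 11 of some colour, so 50 + 1 = 51.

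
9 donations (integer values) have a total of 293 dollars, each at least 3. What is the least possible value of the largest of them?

33

The average is 293/9 > 32, so not all 9 can be 32 or less; the largest is ≥ 33.
Equality holds with 5 values of 33 and 4 values of 32.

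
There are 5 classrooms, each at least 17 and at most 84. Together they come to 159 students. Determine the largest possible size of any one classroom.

84

Maximizing one value means minimizing the remaining 4.
The other 4 contribute at least 4 × 17 = 68, leaving at most 159 − 68 = 91.
But each classroom is capped at 84, so the maximum is 84.
Achievable: one at 84 and the other 4 totalling 75, which fits since 4 × 17 ≤ 75 ≤ 4 × 84.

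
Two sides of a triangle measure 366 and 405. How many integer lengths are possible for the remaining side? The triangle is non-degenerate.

731

The triangle inequality gives |366 − 405| < c < 366 + 405, i.e. 39 < c < 771.
So c can be any integer from 40 to 770: 731 values.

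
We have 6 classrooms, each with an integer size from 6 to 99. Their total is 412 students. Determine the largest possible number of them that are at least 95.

With k values at 95 or above and the rest at least 6, the sum is at least 36 + 89k.
Since the sum is 412, we need 89k ≤ 376, i.e. k ≤ 4.
k = 4 is achieved by 4 values at 95 and 2 at 6, total 392; add 20 to one value (staying below 95) to reach 412.

4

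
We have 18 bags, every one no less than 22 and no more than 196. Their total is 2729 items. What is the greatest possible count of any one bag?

196

To make one bag as large as possible, make the other 17 as small as possible.
The other 17 contribute at least 17 × 22 = 374, leaving at most 2729 − 374 = 2355.
But each bag is capped at 196, so the maximum is 196.
Achievable: one at 196 and the other 17 totalling 2533, which fits since 17 × 22 ≤ 2533 ≤ 17 × 196.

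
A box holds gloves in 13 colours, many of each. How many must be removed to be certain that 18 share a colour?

You could draw 17 of every colour without reaching 18 of any — 221 in all.
One more forces 18 of some colour, so 221 + 1 = 222.

222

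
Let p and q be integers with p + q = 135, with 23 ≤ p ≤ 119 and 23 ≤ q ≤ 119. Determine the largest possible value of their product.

4556

With p + q fixed, pq peaks when the two are closest together.
Taking p = 67 and q = 68 (both in [23, 119]) gives pq = 4556.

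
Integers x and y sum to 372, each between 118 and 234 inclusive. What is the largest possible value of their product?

With x + y fixed, xy peaks when the two are closest together.
Taking x = 186 and y = 186 (both in [118, 234]) gives xy = 34596.

34596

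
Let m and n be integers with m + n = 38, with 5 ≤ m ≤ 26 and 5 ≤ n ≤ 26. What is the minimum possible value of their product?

312

Since m + n is fixed, pushing one of them to its bound minimizes the product.
At the endpoint m = 12, n = 38 − 12 = 26, so mn = 12 × 26 = 312.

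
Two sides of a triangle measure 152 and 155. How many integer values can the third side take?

The triangle inequality gives |152 − 155| < c < 152 + 155, i.e. 3 < c < 307.
So c can be any integer from 4 to 306: 303 values.

303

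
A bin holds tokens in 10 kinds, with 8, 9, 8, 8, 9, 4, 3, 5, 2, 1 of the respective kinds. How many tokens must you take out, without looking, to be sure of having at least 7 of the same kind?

46

In the worst case you take as many as possible of each kind without reaching 7: 6 + 6 + 6 + 6 + 6 + 4 + 3 + 5 + 2 + 1 = 45.
The next one must give 7 of some kind, so 45 + 1 = 46.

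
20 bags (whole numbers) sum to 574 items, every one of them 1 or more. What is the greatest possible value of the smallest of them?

The 20 values sum to 574, so their minimum is at most ⌊574/20⌋ = 28.
Achievable: 6 of them at 28 and 14 at 29 total 574.

28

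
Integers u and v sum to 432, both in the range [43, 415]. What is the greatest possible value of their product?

uv = u(432 − u) is maximized when u is as near 432/2 as the bounds allow.
Taking u = 216 and v = 216 (both in [43, 415]) gives uv = 46656.

46656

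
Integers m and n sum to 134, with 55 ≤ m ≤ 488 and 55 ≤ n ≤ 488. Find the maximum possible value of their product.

For a fixed sum, the product mn is largest when m and n are as close as possible.
Taking m = 67 and n = 67 (both in [55, 488]) gives mn = 4489.

4489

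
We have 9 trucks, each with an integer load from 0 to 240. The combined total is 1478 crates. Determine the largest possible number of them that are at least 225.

If k of the values are ≥ 225, the total is ≥ 225k + 0(9 − k).
Setting 225k + 0(9 − k) ≤ 1478 gives 225k ≤ 1478, so k ≤ 6.
k = 6 is achieved by 6 values at 225 and 3 at 0, total 1350; add 128 to one value (staying below 225) to reach 1478.

6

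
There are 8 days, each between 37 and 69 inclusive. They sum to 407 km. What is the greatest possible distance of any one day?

To make one day as large as possible, make the other 7 as small as possible.
The other 7 contribute at least 7 × 37 = 259, leaving at most 407 − 259 = 148.
But each day is capped at 69, so the maximum is 69.
Achievable: one at 69 and the other 7 totalling 338, which fits since 7 × 37 ≤ 338 ≤ 7 × 69.

69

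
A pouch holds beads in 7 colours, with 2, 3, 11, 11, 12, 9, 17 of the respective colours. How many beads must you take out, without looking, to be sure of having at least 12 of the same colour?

In the worst case you take as many as possible of each colour without reaching 12: 2 + 3 + 11 + 11 + 11 + 9 + 11 = 58.
The next one must give 12 of some colour, so 58 + 1 = 59.

59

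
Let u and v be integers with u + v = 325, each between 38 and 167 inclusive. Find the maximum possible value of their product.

26406

With u + v fixed, uv peaks when the two are closest together.
Taking u = 162 and v = 163 (both in [38, 167]) gives uv = 26406.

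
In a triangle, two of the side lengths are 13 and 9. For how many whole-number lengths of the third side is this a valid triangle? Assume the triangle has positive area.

The triangle inequality gives |13 − 9| < c < 13 + 9, i.e. 4 < c < 22.
So c can be any integer from 5 to 21: 17 values.

17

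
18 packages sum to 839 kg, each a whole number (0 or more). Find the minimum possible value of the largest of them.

The 18 values sum to 839, so their maximum is at least ⌈839/18⌉ = 47.
Equality holds with 11 values of 47 and 7 values of 46.

47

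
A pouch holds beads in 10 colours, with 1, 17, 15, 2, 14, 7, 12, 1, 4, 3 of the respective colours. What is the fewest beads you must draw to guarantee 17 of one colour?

76

In the worst case you take as many as possible of each colour without reaching 17: 1 + 16 + 15 + 2 + 14 + 7 + 12 + 1 + 4 + 3 = 75.
The next one must give 17 of some colour, so 75 + 1 = 76.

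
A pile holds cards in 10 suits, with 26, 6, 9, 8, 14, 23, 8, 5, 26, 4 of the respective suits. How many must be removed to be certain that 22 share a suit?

In the worst case you take as many as possible of each suit without reaching 22: 21 + 6 + 9 + 8 + 14 + 21 + 8 + 5 + 21 + 4 = 117.
The next one must give 22 of some suit, so 117 + 1 = 118.

118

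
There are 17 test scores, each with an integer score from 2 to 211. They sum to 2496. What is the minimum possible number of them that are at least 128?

5

Suppose at most 17 − j of them reach 128; then j values are ≤ 127 and the rest ≤ 211.
The total is then ≤ 127·j + 211·(17 − j) = 3587 − 84j. For this to be ≥ 2496 we need j ≤ 12, so at least 17 − 12 = 5 must reach 128.
Exactly 5 works: 5 values at 211 and 12 at 127 total 2579; lower one of the high values by 83 (still ≥ 128) to hit 2496.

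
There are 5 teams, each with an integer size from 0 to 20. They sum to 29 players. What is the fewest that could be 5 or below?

1

Let j be the number exceeding 5. Then the total is ≥ 6·j + 0·(5 − j) = 0 + 6j.
So 6j ≤ 29 and j ≤ 4; hence at least 5 − 4 = 1 are ≤ 5.
Exactly 1 works: 1 value at 0 and 4 at 6 total 24; raise one of the low values by 5 (still ≤ 5) to hit 29.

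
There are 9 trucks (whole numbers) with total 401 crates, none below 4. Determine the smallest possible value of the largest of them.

Some value must be at least ⌈401/9⌉ = 45, since 9 × 44 = 396 < 401.
Taking 4 copies of 44 and 5 copies of 45 gives exactly 401, so 45 is attained.

45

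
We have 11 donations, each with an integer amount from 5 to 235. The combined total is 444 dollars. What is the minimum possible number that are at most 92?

Let j be the number exceeding 92. Then the total is ≥ 93·j + 5·(11 − j) = 55 + 88j.
So 88j ≤ 389 and j ≤ 4; hence at least 11 − 4 = 7 are ≤ 92.
Exactly 7 works: 7 values at 5 and 4 at 93 total 407; raise one of the low values by 37 (still ≤ 92) to hit 444.

7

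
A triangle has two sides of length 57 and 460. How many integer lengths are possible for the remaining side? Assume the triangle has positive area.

113

The triangle inequality gives |57 − 460| < c < 57 + 460, i.e. 403 < c < 517.
So c can be any integer from 404 to 516: 113 values.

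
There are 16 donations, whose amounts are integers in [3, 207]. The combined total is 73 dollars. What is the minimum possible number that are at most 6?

10

If only k of them are at most 6, the other 16 − k are at least 7, so the total is at least (16 − k)·7 + k·3.
This is ≤ 73, so (16 − k)·7 + 3k ≤ 73, which gives k ≥ 10.
Exactly 10 works: 10 values at 3 and 6 at 7 total 72; raise one of the low values by 1 (still ≤ 6) to hit 73.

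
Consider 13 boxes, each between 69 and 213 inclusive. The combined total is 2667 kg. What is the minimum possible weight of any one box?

111

Minimizing one value means maximizing the remaining 12.
The other 12 contribute at most 12 × 213 = 2556, leaving at least 2667 − 2556 = 111.
Since 111 ≥ 69, this is achievable: one at 111 and 12 at 213.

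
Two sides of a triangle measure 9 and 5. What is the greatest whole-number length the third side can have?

13

The third side must be less than 9 + 5 = 14.
The largest integer below 14 is 13.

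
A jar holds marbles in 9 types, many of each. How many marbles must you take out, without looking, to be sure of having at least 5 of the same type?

37

In the worst case you draw 4 of each of the 9 types: 9 × 4 = 36.
One more forces 5 of some type, so 36 + 1 = 37.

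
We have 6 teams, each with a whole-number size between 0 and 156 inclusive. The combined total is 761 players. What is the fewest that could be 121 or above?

If only k of them are at least 121, the other 6 − k are at most 120, so the total is at most k·156 + (6 − k)·120.
This must reach 761, so k·156 + (6 − k)·120 ≥ 761, giving k ≥ 2.
Exactly 2 works: 2 values at 156 and 4 at 120 total 792; lower one of the high values by 31 (still ≥ 121) to hit 761.

2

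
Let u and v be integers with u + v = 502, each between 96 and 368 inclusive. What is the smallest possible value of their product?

49312

uv = u(502 − u) is concave in u, so over [134, 368] it is minimized at an endpoint.
The extreme feasible split is u = 134, v = 368, giving uv = 49312.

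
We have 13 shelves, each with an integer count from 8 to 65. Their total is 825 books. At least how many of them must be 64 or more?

3

Each value short of 64 is at most 63, costing at least 65 − 63 = 2 against the maximum total of 845.
We can afford to lose at most 845 − 825 = 20, so at most ⌊20/2⌋ = 10 fall short, and at least 3 are ≥ 64.
Exactly 3 works: 3 values at 65 and 10 at 63 total 825.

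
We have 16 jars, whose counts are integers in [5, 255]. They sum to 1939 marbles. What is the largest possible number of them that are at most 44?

Each value at 44 or below falls at least 255 − 44 = 211 short of the ceiling 255.
The ceiling total is 16 × 255 = 4080, and we need 1939, so at most ⌊(4080 − 1939)/211⌋ = 10 can be that low.
k = 10 is achieved by 10 values at 44 and 6 at 255, total 1970; lower one of the 255's by 31 (still > 44) to reach 1939.

10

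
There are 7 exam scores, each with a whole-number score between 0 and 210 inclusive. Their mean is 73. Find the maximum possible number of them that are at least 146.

The total is 7 × 73 = 511.
Suppose k of them are at least 146. Those contribute at least 146 each and the other 7 − k at least 0 each.
So the total is at least 146k + 0(7 − k) = 0 + 146k. This must be ≤ 511, giving k ≤ 3.
k = 3 is achieved by 3 values at 146 and 4 at 0, total 438; add 73 to one value (staying below 146) to reach 511.

3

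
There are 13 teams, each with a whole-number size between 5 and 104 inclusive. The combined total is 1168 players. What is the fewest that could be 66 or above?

If only k of them are at least 66, the other 13 − k are at most 65, so the total is at most k·104 + (13 − k)·65.
This must reach 1168, so k·104 + (13 − k)·65 ≥ 1168, giving k ≥ 9.
Exactly 9 works: 9 values at 104 and 4 at 65 total 1196; lower one of the high values by 28 (still ≥ 66) to hit 1168.

9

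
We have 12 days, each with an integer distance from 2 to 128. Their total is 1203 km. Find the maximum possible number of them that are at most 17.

Each value at 17 or below falls at least 128 − 17 = 111 short of the ceiling 128.
The ceiling total is 12 × 128 = 1536, and we need 1203, so at most ⌊(1536 − 1203)/111⌋ = 3 can be that low.
k = 3 is achieved by 3 values at 17 and 9 at 128, total 1203.

3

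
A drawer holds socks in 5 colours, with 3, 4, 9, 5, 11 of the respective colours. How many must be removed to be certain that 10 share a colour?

31

In the worst case you take as many as possible of each colour without reaching 10: 3 + 4 + 9 + 5 + 9 = 30.
The next one must give 10 of some colour, so 30 + 1 = 31.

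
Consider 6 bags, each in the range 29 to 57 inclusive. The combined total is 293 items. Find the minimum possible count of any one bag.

To make one bag as small as possible, make the other 5 as large as possible.
The other 5 can take up 5 × 57 = 285 ≥ 293 − 29, so one bag can sit at its floor of 29.
Achievable: one at 29 and the other 5 totalling 264, which fits since 5 × 29 ≤ 264 ≤ 5 × 57.

29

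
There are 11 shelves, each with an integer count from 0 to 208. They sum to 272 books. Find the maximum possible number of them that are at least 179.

Suppose k of them are at least 179. Those contribute at least 179 each and the other 11 − k at least 0 each.
So the total is at least 179k + 0(11 − k) = 0 + 179k. This must be ≤ 272, giving k ≤ 1.
k = 1 is achieved by 1 value at 179 and 10 at 0, total 179; add 93 to one value (staying below 179) to reach 272.

1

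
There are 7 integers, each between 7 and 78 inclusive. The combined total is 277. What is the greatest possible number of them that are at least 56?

4

With k values at 56 or above and the rest at least 7, the sum is at least 49 + 49k.
Since the sum is 277, we need 49k ≤ 228, i.e. k ≤ 4.
k = 4 is achieved by 4 values at 56 and 3 at 7, total 245; add 32 to one value (staying below 56) to reach 277.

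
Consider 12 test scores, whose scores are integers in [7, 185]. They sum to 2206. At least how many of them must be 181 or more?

10

Each value short of 181 is at most 180, costing at least 185 − 180 = 5 against the maximum total of 2220.
We can afford to lose at most 2220 − 2206 = 14, so at most ⌊14/5⌋ = 2 fall short, and at least 10 are ≥ 181.
Exactly 10 works: 10 values at 185 and 2 at 180 total 2210; lower one of the high values by 4 (still ≥ 181) to hit 2206.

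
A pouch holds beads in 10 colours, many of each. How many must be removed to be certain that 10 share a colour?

In the worst case you draw 9 of each of the 10 colours: 10 × 9 = 90.
One more forces 10 of some colour, so 90 + 1 = 91.

91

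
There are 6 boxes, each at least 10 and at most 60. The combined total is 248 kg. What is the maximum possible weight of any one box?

60

Maximizing one value means minimizing the remaining 5.
The other 5 contribute at least 5 × 10 = 50, leaving at most 248 − 50 = 198.
But each box is capped at 60, so the maximum is 60.
Achievable: one at 60 and the other 5 totalling 188, which fits since 5 × 10 ≤ 188 ≤ 5 × 60.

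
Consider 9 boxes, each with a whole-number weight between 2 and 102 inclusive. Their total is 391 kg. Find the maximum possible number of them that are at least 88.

Suppose k of them are at least 88. Those contribute at least 88 each and the other 9 − k at least 2 each.
So the total is at least 88k + 2(9 − k) = 18 + 86k. This must be ≤ 391, giving k ≤ 4.
k = 4 is achieved by 4 values at 88 and 5 at 2, total 362; add 29 to one value (staying below 88) to reach 391.

4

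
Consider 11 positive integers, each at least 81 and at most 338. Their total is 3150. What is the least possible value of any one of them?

81

To make one integer as small as possible, make the other 10 as large as possible.
The other 10 can take up 10 × 338 = 3380 ≥ 3150 − 81, so one integer can sit at its floor of 81.
Achievable: one at 81 and the other 10 totalling 3069, which fits since 10 × 81 ≤ 3069 ≤ 10 × 338.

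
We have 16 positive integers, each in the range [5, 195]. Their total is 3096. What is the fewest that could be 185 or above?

If only k of them are at least 185, the other 16 − k are at most 184, so the total is at most k·195 + (16 − k)·184.
This must reach 3096, so k·195 + (16 − k)·184 ≥ 3096, giving k ≥ 14.
Exactly 14 works: 14 values at 195 and 2 at 184 total 3098; lower one of the high values by 2 (still ≥ 185) to hit 3096.

14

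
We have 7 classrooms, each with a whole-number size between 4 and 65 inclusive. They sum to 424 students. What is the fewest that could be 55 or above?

5

Each value short of 55 is at most 54, costing at least 65 − 54 = 11 against the maximum total of 455.
We can afford to lose at most 455 − 424 = 31, so at most ⌊31/11⌋ = 2 fall short, and at least 5 are ≥ 55.
Exactly 5 works: 5 values at 65 and 2 at 54 total 433; lower one of the high values by 9 (still ≥ 55) to hit 424.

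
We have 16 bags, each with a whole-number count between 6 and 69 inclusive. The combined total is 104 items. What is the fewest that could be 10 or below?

15

Let j be the number exceeding 10. Then the total is ≥ 11·j + 6·(16 − j) = 96 + 5j.
So 5j ≤ 8 and j ≤ 1; hence at least 16 − 1 = 15 are ≤ 10.
Exactly 15 works: 15 values at 6 and 1 at 11 total 101; raise one of the low values by 3 (still ≤ 10) to hit 104.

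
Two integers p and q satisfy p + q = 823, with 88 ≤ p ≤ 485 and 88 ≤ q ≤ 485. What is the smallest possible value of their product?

163930

For a fixed sum, pq is smallest when p and q are as far apart as possible.
At the endpoint p = 338, q = 823 − 338 = 485, so pq = 338 × 485 = 163930.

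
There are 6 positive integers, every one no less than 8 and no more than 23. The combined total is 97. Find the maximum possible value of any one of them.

23

Maximizing one value means minimizing the remaining 5.
The other 5 contribute at least 5 × 8 = 40, leaving at most 97 − 40 = 57.
But each integer is capped at 23, so the maximum is 23.
Achievable: one at 23 and the other 5 totalling 74, which fits since 5 × 8 ≤ 74 ≤ 5 × 23.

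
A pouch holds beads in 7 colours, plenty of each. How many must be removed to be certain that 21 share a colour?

141

You could draw 20 of every colour without reaching 21 of any — 140 in all.
One more forces 21 of some colour, so 140 + 1 = 141.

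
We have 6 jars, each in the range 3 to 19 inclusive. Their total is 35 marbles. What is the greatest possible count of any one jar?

19

To make one jar as large as possible, make the other 5 as small as possible.
The other 5 contribute at least 5 × 3 = 15, leaving at most 35 − 15 = 20.
But each jar is capped at 19, so the maximum is 19.
Achievable: one at 19 and the other 5 totalling 16, which fits since 5 × 3 ≤ 16 ≤ 5 × 19.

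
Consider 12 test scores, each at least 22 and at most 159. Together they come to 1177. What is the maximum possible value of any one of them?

159

Maximizing one value means minimizing the remaining 11.
The other 11 contribute at least 11 × 22 = 242, leaving at most 1177 − 242 = 935.
But each score is capped at 159, so the maximum is 159.
Achievable: one at 159 and the other 11 totalling 1018, which fits since 11 × 22 ≤ 1018 ≤ 11 × 159.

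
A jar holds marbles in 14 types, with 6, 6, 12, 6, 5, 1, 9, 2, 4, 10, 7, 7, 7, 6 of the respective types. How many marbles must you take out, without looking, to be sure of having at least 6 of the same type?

In the worst case you take as many as possible of each type without reaching 6: 5 + 5 + 5 + 5 + 5 + 1 + 5 + 2 + 4 + 5 + 5 + 5 + 5 + 5 = 62.
The next one must give 6 of some type, so 62 + 1 = 63.

63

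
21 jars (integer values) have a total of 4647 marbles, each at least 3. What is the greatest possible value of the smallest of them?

221

If every one of the 21 were at least 222, the total would be at least 21 × 222 = 4662 > 4647.
Taking 15 copies of 221 and 6 copies of 222 gives exactly 4647, so 221 is attained.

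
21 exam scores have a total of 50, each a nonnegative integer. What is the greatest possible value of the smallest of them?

The 21 values sum to 50, so their minimum is at most ⌊50/21⌋ = 2.
Equality holds with 13 values of 2 and 8 values of 3.

2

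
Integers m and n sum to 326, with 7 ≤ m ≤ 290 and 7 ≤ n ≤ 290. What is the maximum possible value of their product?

26569

For a fixed sum, the product mn is largest when m and n are as close as possible.
Taking m = 163 and n = 163 (both in [7, 290]) gives mn = 26569.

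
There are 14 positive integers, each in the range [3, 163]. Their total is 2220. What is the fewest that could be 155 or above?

If only k of them are at least 155, the other 14 − k are at most 154, so the total is at most k·163 + (14 − k)·154.
This must reach 2220, so k·163 + (14 − k)·154 ≥ 2220, giving k ≥ 8.
Exactly 8 works: 8 values at 163 and 6 at 154 total 2228; lower one of the high values by 8 (still ≥ 155) to hit 2220.

8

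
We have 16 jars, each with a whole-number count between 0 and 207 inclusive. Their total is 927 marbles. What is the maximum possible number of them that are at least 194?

If k of the values are ≥ 194, the total is ≥ 194k + 0(16 − k).
Setting 194k + 0(16 − k) ≤ 927 gives 194k ≤ 927, so k ≤ 4.
k = 4 is achieved by 4 values at 194 and 12 at 0, total 776; add 151 to one value (staying below 194) to reach 927.

4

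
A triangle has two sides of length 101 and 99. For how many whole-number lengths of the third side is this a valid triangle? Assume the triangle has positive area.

197

The triangle inequality gives |101 − 99| < c < 101 + 99, i.e. 2 < c < 200.
So c can be any integer from 3 to 199: 197 values.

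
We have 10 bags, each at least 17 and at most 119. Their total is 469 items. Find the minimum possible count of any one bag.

To make one bag as small as possible, make the other 9 as large as possible.
The other 9 can take up 9 × 119 = 1071 ≥ 469 − 17, so one bag can sit at its floor of 17.
Achievable: one at 17 and the other 9 totalling 452, which fits since 9 × 17 ≤ 452 ≤ 9 × 119.

17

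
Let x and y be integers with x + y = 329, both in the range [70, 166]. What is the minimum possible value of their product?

Since x + y is fixed, pushing one of them to its bound minimizes the product.
The extreme feasible split is x = 163, y = 166, giving xy = 27058.

27058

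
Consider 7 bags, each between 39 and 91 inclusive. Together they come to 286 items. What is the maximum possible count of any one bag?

52

Maximizing one value means minimizing the remaining 6.
The other 6 contribute at least 6 × 39 = 234, leaving at most 286 − 234 = 52.
Since 52 ≤ 91, this is achievable: one at 52 and 6 at 39.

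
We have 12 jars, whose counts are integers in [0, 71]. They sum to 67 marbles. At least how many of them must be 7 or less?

4

Let j be the number exceeding 7. Then the total is ≥ 8·j + 0·(12 − j) = 0 + 8j.
So 8j ≤ 67 and j ≤ 8; hence at least 12 − 8 = 4 are ≤ 7.
Exactly 4 works: 4 values at 0 and 8 at 8 total 64; raise one of the low values by 3 (still ≤ 7) to hit 67.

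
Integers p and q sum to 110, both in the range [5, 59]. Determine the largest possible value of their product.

3025

pq = p(110 − p) is maximized when p is as near 110/2 as the bounds allow.
Taking p = 55 and q = 55 (both in [5, 59]) gives pq = 3025.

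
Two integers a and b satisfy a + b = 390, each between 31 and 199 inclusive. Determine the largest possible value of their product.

38025

With a + b fixed, ab peaks when the two are closest together.
Taking a = 195 and b = 195 (both in [31, 199]) gives ab = 38025.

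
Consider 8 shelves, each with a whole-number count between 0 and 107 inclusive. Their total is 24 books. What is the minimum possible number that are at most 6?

Each value above 6 is at least 7, contributing at least 7 − 0 = 7 above the floor 0.
The sum exceeds the floor total 0 by 24, so at most ⌊24/7⌋ = 3 exceed 6, and at least 5 are ≤ 6.
Exactly 5 works: 5 values at 0 and 3 at 7 total 21; raise one of the low values by 3 (still ≤ 6) to hit 24.

5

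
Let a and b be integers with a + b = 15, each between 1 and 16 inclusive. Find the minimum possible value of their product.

14

For a fixed sum, ab is smallest when a and b are as far apart as possible.
The extreme feasible split is a = 1, b = 14, giving ab = 14.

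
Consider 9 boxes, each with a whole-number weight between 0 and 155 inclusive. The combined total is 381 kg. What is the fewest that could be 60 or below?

Each value above 60 is at least 61, contributing at least 61 − 0 = 61 above the floor 0.
The sum exceeds the floor total 0 by 381, so at most ⌊381/61⌋ = 6 exceed 60, and at least 3 are ≤ 60.
Exactly 3 works: 3 values at 0 and 6 at 61 total 366; raise one of the low values by 15 (still ≤ 60) to hit 381.

3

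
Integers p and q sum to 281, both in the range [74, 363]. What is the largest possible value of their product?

19740

For a fixed sum, the product pq is largest when p and q are as close as possible.
Taking p = 140 and q = 141 (both in [74, 363]) gives pq = 19740.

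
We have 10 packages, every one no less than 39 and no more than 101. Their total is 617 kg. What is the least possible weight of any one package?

39

Minimizing one value means maximizing the remaining 9.
The other 9 can take up 9 × 101 = 909 ≥ 617 − 39, so one package can sit at its floor of 39.
Achievable: one at 39 and the other 9 totalling 578, which fits since 9 × 39 ≤ 578 ≤ 9 × 101.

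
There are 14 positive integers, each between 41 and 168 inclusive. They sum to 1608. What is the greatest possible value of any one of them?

Maximizing one value means minimizing the remaining 13.
The other 13 contribute at least 13 × 41 = 533, leaving at most 1608 − 533 = 1075.
But each integer is capped at 168, so the maximum is 168.
Achievable: one at 168 and the other 13 totalling 1440, which fits since 13 × 41 ≤ 1440 ≤ 13 × 168.

168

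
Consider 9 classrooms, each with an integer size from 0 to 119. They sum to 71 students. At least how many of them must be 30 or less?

If only k of them are at most 30, the other 9 − k are at least 31, so the total is at least (9 − k)·31 + k·0.
This is ≤ 71, so (9 − k)·31 + 0k ≤ 71, which gives k ≥ 7.
Exactly 7 works: 7 values at 0 and 2 at 31 total 62; raise one of the low values by 9 (still ≤ 30) to hit 71.

7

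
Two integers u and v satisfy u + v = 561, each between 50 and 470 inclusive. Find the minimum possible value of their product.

For a fixed sum, uv is smallest when u and v are as far apart as possible.
The extreme feasible split is u = 91, v = 470, giving uv = 42770.

42770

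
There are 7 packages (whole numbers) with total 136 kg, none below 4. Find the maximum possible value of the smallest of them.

19

The 7 values sum to 136, so their minimum is at most ⌊136/7⌋ = 19.
Equality holds with 4 values of 19 and 3 values of 20.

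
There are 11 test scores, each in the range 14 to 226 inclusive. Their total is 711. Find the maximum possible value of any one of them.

Maximizing one value means minimizing the remaining 10.
The other 10 contribute at least 10 × 14 = 140, leaving at most 711 − 140 = 571.
But each score is capped at 226, so the maximum is 226.
Achievable: one at 226 and the other 10 totalling 485, which fits since 10 × 14 ≤ 485 ≤ 10 × 226.

226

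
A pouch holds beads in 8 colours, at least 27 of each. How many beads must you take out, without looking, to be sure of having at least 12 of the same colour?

89

You could draw 11 of every colour without reaching 12 of any — 88 in all.
One more forces 12 of some colour, so 88 + 1 = 89.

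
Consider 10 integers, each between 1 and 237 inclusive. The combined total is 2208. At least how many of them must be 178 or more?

Each value short of 178 is at most 177, costing at least 237 − 177 = 60 against the maximum total of 2370.
We can afford to lose at most 2370 − 2208 = 162, so at most ⌊162/60⌋ = 2 fall short, and at least 8 are ≥ 178.
Exactly 8 works: 8 values at 237 and 2 at 177 total 2250; lower one of the high values by 42 (still ≥ 178) to hit 2208.

8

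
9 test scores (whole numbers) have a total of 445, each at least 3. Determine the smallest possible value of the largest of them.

The 9 values sum to 445, so their maximum is at least ⌈445/9⌉ = 50.
Equality holds with 4 values of 50 and 5 values of 49.

50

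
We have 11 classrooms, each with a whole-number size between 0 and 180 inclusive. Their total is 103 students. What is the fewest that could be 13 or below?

4

If only k of them are at most 13, the other 11 − k are at least 14, so the total is at least (11 − k)·14 + k·0.
This is ≤ 103, so (11 − k)·14 + 0k ≤ 103, which gives k ≥ 4.
Exactly 4 works: 4 values at 0 and 7 at 14 total 98; raise one of the low values by 5 (still ≤ 13) to hit 103.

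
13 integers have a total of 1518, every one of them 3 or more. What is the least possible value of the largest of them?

If every one of the 13 were at most 116, the total would be at most 13 × 116 = 1508 < 1518.
Achievable: 10 of them at 117 and 3 at 116 total 1518.

117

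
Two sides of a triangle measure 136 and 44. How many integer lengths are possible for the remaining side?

87

The triangle inequality gives |136 − 44| < c < 136 + 44, i.e. 92 < c < 180.
So c can be any integer from 93 to 179: 87 values.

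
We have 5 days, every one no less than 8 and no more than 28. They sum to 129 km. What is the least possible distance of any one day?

To make one day as small as possible, make the other 4 as large as possible.
The other 4 contribute at most 4 × 28 = 112, leaving at least 129 − 112 = 17.
Since 17 ≥ 8, this is achievable: one at 17 and 4 at 28.

17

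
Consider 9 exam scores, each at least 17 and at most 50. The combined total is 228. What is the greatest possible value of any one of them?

50

Maximizing one value means minimizing the remaining 8.
The other 8 contribute at least 8 × 17 = 136, leaving at most 228 − 136 = 92.
But each score is capped at 50, so the maximum is 50.
Achievable: one at 50 and the other 8 totalling 178, which fits since 8 × 17 ≤ 178 ≤ 8 × 50.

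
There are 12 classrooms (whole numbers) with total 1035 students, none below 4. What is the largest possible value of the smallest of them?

The average is 1035/12 < 87, so some value is ≤ 86.
Achievable: 9 of them at 86 and 3 at 87 total 1035.

86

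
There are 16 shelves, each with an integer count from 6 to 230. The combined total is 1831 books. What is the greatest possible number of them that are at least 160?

With k values at 160 or above and the rest at least 6, the sum is at least 96 + 154k.
Since the sum is 1831, we need 154k ≤ 1735, i.e. k ≤ 11.
k = 11 is achieved by 11 values at 160 and 5 at 6, total 1790; add 41 to one value (staying below 160) to reach 1831.

11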